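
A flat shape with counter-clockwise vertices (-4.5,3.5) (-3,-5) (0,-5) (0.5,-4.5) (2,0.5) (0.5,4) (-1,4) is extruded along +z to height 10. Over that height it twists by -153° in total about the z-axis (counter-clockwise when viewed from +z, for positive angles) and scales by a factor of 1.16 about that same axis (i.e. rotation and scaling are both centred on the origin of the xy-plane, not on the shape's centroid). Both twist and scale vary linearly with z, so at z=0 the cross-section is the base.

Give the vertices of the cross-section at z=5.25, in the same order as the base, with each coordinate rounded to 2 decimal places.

t = z/height = 5.25/10 = 0.525
s = 1 + (scale-1)·z/height = 1 + (1.16-1)·5.25/10 = 1.084000
θ = twist·z/height = -153°·5.25/10 = -80.3250° = -1.401936 rad
cos θ = 0.168059, sin θ = -0.985777 (intermediates below are computed at full precision and shown rounded to 5 d.p.)
v1: (-4.5,3.5) → rotate → (2.69395,5.02420) → ×s → (2.92024,5.44624) → (2.92,5.45)
v2: (-3,-5) → rotate → (-5.43306,2.11703) → ×s → (-5.88944,2.29487) → (-5.89,2.29)
v3: (0,-5) → rotate → (-4.92888,-0.84030) → ×s → (-5.34291,-0.91088) → (-5.34,-0.91)
v4: (0.5,-4.5) → rotate → (-4.35197,-1.24916) → ×s → (-4.71753,-1.35408) → (-4.72,-1.35)
v5: (2,0.5) → rotate → (0.82901,-1.88752) → ×s → (0.89864,-2.04608) → (0.90,-2.05)
v6: (0.5,4) → rotate → (4.02714,0.17935) → ×s → (4.36542,0.19441) → (4.37,0.19)
v7: (-1,4) → rotate → (3.77505,1.65801) → ×s → (4.09215,1.79729) → (4.09,1.80)

Cross-section at z=5.25: (2.92,5.45) (-5.89,2.29) (-5.34,-0.91) (-4.72,-1.35) (0.90,-2.05) (4.37,0.19) (4.09,1.80)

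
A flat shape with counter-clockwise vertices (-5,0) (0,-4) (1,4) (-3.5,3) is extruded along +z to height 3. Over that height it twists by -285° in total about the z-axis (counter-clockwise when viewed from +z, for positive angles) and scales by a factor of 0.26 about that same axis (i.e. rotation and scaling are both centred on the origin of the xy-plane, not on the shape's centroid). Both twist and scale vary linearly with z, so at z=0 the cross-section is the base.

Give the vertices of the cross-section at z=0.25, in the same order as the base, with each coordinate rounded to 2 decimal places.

t = z/height = 0.25/3 = 0.0833333
s = 1 + (scale-1)·z/height = 1 + (0.26-1)·0.25/3 = 0.938333
θ = twist·z/height = -285°·0.25/3 = -23.7500° = -0.414516 rad
cos θ = 0.915311, sin θ = -0.402747 (intermediates below are computed at full precision and shown rounded to 5 d.p.)
v1: (-5,0) → rotate → (-4.57656,2.01373) → ×s → (-4.29434,1.88955) → (-4.29,1.89)
v2: (0,-4) → rotate → (-1.61099,-3.66125) → ×s → (-1.51164,-3.43547) → (-1.51,-3.44)
v3: (1,4) → rotate → (2.52630,3.25850) → ×s → (2.37051,3.05756) → (2.37,3.06)
v4: (-3.5,3) → rotate → (-1.99535,4.15555) → ×s → (-1.87230,3.89929) → (-1.87,3.90)

Cross-section at z=0.25: (-4.29,1.89) (-1.51,-3.44) (2.37,3.06) (-1.87,3.90)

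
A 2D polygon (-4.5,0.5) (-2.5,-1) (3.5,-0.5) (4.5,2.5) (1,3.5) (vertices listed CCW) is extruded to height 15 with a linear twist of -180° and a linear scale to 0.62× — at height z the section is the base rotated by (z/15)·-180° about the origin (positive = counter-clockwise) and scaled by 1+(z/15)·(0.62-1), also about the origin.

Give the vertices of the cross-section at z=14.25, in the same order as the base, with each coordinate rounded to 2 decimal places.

Cross-section at z=14.25: (2.89,0.13) (1.48,0.88) (-2.26,-0.03) (-2.59,-2.03) (-0.28,-2.31)

t = z/height = 14.25/15 = 0.95
s = 1 + (scale-1)·z/height = 1 + (0.62-1)·14.25/15 = 0.639000
θ = twist·z/height = -180°·14.25/15 = -171.0000° = -2.984513 rad
cos θ = -0.987688, sin θ = -0.156434 (intermediates below are computed at full precision and shown rounded to 5 d.p.)
v1: (-4.5,0.5) → rotate → (4.52281,0.21011) → ×s → (2.89008,0.13426) → (2.89,0.13)
v2: (-2.5,-1) → rotate → (2.31279,1.37877) → ×s → (1.47787,0.88104) → (1.48,0.88)
v3: (3.5,-0.5) → rotate → (-3.53513,-0.05368) → ×s → (-2.25895,-0.03430) → (-2.26,-0.03)
v4: (4.5,2.5) → rotate → (-4.05351,-3.17318) → ×s → (-2.59019,-2.02766) → (-2.59,-2.03)
v5: (1,3.5) → rotate → (-0.44017,-3.61334) → ×s → (-0.28127,-2.30893) → (-0.28,-2.31)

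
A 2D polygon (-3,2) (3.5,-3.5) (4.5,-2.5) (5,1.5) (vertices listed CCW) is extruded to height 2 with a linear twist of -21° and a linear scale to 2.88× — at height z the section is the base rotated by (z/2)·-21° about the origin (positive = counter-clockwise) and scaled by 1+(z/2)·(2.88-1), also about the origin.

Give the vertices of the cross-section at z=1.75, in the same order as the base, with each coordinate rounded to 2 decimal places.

t = z/height = 1.75/2 = 0.875
s = 1 + (scale-1)·z/height = 1 + (2.88-1)·1.75/2 = 2.645000
θ = twist·z/height = -21°·1.75/2 = -18.3750° = -0.320704 rad
cos θ = 0.949014, sin θ = -0.315235 (intermediates below are computed at full precision and shown rounded to 5 d.p.)
v1: (-3,2) → rotate → (-2.21657,2.84373) → ×s → (-5.86283,7.52167) → (-5.86,7.52)
v2: (3.5,-3.5) → rotate → (2.21823,-4.42487) → ×s → (5.86721,-11.70378) → (5.87,-11.70)
v3: (4.5,-2.5) → rotate → (3.48247,-3.79109) → ×s → (9.21114,-10.02744) → (9.21,-10.03)
v4: (5,1.5) → rotate → (5.21792,-0.15265) → ×s → (13.80140,-0.40377) → (13.80,-0.40)

Cross-section at z=1.75: (-5.86,7.52) (5.87,-11.70) (9.21,-10.03) (13.80,-0.40)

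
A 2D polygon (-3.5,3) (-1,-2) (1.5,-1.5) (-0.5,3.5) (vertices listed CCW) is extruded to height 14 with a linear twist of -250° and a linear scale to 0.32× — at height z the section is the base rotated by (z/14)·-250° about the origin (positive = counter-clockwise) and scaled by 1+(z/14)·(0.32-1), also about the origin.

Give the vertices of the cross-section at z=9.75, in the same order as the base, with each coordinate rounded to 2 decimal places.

t = z/height = 9.75/14 = 0.696429
s = 1 + (scale-1)·z/height = 1 + (0.32-1)·9.75/14 = 0.526429
θ = twist·z/height = -250°·9.75/14 = -174.1071° = -3.038743 rad
cos θ = -0.994716, sin θ = -0.102669 (intermediates below are computed at full precision and shown rounded to 5 d.p.)
v1: (-3.5,3) → rotate → (3.78951,-2.62481) → ×s → (1.99491,-1.38177) → (1.99,-1.38)
v2: (-1,-2) → rotate → (0.78938,2.09210) → ×s → (0.41555,1.10134) → (0.42,1.10)
v3: (1.5,-1.5) → rotate → (-1.64608,1.33807) → ×s → (-0.86654,0.70440) → (-0.87,0.70)
v4: (-0.5,3.5) → rotate → (0.85670,-3.43017) → ×s → (0.45099,-1.80574) → (0.45,-1.81)

Cross-section at z=9.75: (1.99,-1.38) (0.42,1.10) (-0.87,0.70) (0.45,-1.81)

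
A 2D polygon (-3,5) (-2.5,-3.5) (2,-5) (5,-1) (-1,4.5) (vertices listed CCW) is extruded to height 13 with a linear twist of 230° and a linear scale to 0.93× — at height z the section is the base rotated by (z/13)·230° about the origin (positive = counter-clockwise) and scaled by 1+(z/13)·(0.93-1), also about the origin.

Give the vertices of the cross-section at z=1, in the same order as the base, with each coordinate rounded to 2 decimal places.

Cross-section at z=1: (-4.35,3.83) (-1.31,-4.07) (3.41,-4.13) (5.04,0.56) (-2.31,3.96)

t = z/height = 1/13 = 0.0769231
s = 1 + (scale-1)·z/height = 1 + (0.93-1)·1/13 = 0.994615
θ = twist·z/height = 230°·1/13 = 17.6923° = 0.308789 rad
cos θ = 0.952702, sin θ = 0.303905 (intermediates below are computed at full precision and shown rounded to 5 d.p.)
v1: (-3,5) → rotate → (-4.37763,3.85180) → ×s → (-4.35406,3.83106) → (-4.35,3.83)
v2: (-2.5,-3.5) → rotate → (-1.31809,-4.09422) → ×s → (-1.31099,-4.07218) → (-1.31,-4.07)
v3: (2,-5) → rotate → (3.42493,-4.15570) → ×s → (3.40649,-4.13332) → (3.41,-4.13)
v4: (5,-1) → rotate → (5.06742,0.56682) → ×s → (5.04013,0.56377) → (5.04,0.56)
v5: (-1,4.5) → rotate → (-2.32028,3.98326) → ×s → (-2.30778,3.96181) → (-2.31,3.96)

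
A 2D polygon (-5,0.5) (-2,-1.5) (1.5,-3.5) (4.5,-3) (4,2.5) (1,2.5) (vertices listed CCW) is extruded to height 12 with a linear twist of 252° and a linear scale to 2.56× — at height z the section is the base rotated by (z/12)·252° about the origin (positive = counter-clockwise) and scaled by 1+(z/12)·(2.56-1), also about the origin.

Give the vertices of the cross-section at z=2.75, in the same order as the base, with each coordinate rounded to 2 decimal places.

Cross-section at z=2.75: (-4.20,-5.38) (0.27,-3.38) (5.10,-0.81) (6.70,2.99) (0.03,6.40) (-2.15,2.96)

t = z/height = 2.75/12 = 0.229167
s = 1 + (scale-1)·z/height = 1 + (2.56-1)·2.75/12 = 1.357500
θ = twist·z/height = 252°·2.75/12 = 57.7500° = 1.007928 rad
cos θ = 0.533615, sin θ = 0.845728 (intermediates below are computed at full precision and shown rounded to 5 d.p.)
v1: (-5,0.5) → rotate → (-3.09094,-3.96183) → ×s → (-4.19595,-5.37819) → (-4.20,-5.38)
v2: (-2,-1.5) → rotate → (0.20136,-2.49188) → ×s → (0.27335,-3.38272) → (0.27,-3.38)
v3: (1.5,-3.5) → rotate → (3.76047,-0.59906) → ×s → (5.10484,-0.81322) → (5.10,-0.81)
v4: (4.5,-3) → rotate → (4.93845,2.20493) → ×s → (6.70394,2.99319) → (6.70,2.99)
v5: (4,2.5) → rotate → (0.02014,4.71695) → ×s → (0.02734,6.40326) → (0.03,6.40)
v6: (1,2.5) → rotate → (-1.58071,2.17976) → ×s → (-2.14581,2.95903) → (-2.15,2.96)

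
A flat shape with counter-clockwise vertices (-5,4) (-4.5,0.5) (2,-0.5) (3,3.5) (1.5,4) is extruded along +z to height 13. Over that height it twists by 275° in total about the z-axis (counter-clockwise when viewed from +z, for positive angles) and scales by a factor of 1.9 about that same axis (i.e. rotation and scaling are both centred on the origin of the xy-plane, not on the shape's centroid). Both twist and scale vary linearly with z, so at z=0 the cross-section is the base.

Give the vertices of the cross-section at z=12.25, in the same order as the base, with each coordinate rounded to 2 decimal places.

t = z/height = 12.25/13 = 0.942308
s = 1 + (scale-1)·z/height = 1 + (1.9-1)·12.25/13 = 1.848077
θ = twist·z/height = 275°·12.25/13 = 259.1346° = 4.522752 rad
cos θ = -0.188502, sin θ = -0.982073 (intermediates below are computed at full precision and shown rounded to 5 d.p.)
v1: (-5,4) → rotate → (4.87080,4.15636) → ×s → (9.00162,7.68126) → (9.00,7.68)
v2: (-4.5,0.5) → rotate → (1.33930,4.32508) → ×s → (2.47512,7.99307) → (2.48,7.99)
v3: (2,-0.5) → rotate → (-0.86804,-1.86989) → ×s → (-1.60421,-3.45571) → (-1.60,-3.46)
v4: (3,3.5) → rotate → (2.87175,-3.60598) → ×s → (5.30721,-6.66412) → (5.31,-6.66)
v5: (1.5,4) → rotate → (3.64554,-2.22712) → ×s → (6.73723,-4.11588) → (6.74,-4.12)

Cross-section at z=12.25: (9.00,7.68) (2.48,7.99) (-1.60,-3.46) (5.31,-6.66) (6.74,-4.12)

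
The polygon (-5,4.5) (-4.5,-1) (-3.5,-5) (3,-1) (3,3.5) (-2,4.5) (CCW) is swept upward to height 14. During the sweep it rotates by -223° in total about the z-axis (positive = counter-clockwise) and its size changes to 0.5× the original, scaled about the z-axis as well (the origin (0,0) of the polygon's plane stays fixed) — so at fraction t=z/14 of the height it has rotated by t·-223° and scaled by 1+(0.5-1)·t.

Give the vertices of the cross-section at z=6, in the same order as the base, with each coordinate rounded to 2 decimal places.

Cross-section at z=6: (3.90,3.57) (-0.44,3.60) (-3.64,3.12) (-1.01,-2.27) (2.51,-2.61) (3.67,1.22)

t = z/height = 6/14 = 0.428571
s = 1 + (scale-1)·z/height = 1 + (0.5-1)·6/14 = 0.785714
θ = twist·z/height = -223°·6/14 = -95.5714° = -1.668036 rad
cos θ = -0.097087, sin θ = -0.995276 (intermediates below are computed at full precision and shown rounded to 5 d.p.)
v1: (-5,4.5) → rotate → (4.96417,4.53949) → ×s → (3.90042,3.56674) → (3.90,3.57)
v2: (-4.5,-1) → rotate → (-0.55839,4.57583) → ×s → (-0.43873,3.59529) → (-0.44,3.60)
v3: (-3.5,-5) → rotate → (-4.63658,3.96890) → ×s → (-3.64302,3.11842) → (-3.64,3.12)
v4: (3,-1) → rotate → (-1.28654,-2.88874) → ×s → (-1.01085,-2.26973) → (-1.01,-2.27)
v5: (3,3.5) → rotate → (3.19221,-3.32563) → ×s → (2.50816,-2.61300) → (2.51,-2.61)
v6: (-2,4.5) → rotate → (4.67291,1.55366) → ×s → (3.67158,1.22073) → (3.67,1.22)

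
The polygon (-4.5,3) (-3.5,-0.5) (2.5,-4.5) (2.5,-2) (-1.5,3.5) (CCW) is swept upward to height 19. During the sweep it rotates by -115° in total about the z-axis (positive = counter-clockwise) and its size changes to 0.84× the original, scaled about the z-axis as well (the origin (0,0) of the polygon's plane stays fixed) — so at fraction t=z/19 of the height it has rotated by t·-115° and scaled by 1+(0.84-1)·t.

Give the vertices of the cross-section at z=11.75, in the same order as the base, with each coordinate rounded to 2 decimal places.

Cross-section at z=11.75: (1.25,4.71) (-1.45,2.84) (-3.11,-3.44) (-0.98,-2.71) (2.55,2.30)

t = z/height = 11.75/19 = 0.618421
s = 1 + (scale-1)·z/height = 1 + (0.84-1)·11.75/19 = 0.901053
θ = twist·z/height = -115°·11.75/19 = -71.1184° = -1.241251 rad
cos θ = 0.323613, sin θ = -0.946189 (intermediates below are computed at full precision and shown rounded to 5 d.p.)
v1: (-4.5,3) → rotate → (1.38231,5.22869) → ×s → (1.24553,4.71133) → (1.25,4.71)
v2: (-3.5,-0.5) → rotate → (-1.60574,3.14986) → ×s → (-1.44686,2.83819) → (-1.45,2.84)
v3: (2.5,-4.5) → rotate → (-3.44882,-3.82173) → ×s → (-3.10757,-3.44358) → (-3.11,-3.44)
v4: (2.5,-2) → rotate → (-1.08335,-3.01270) → ×s → (-0.97615,-2.71460) → (-0.98,-2.71)
v5: (-1.5,3.5) → rotate → (2.82624,2.55193) → ×s → (2.54659,2.29942) → (2.55,2.30)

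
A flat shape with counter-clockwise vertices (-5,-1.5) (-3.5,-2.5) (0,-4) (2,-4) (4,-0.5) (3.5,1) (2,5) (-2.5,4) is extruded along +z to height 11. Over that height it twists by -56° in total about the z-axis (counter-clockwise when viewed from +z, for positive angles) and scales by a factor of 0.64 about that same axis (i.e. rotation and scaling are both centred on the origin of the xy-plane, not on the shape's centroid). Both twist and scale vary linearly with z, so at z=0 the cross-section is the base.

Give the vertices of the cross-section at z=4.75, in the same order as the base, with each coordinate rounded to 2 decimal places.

t = z/height = 4.75/11 = 0.431818
s = 1 + (scale-1)·z/height = 1 + (0.64-1)·4.75/11 = 0.844545
θ = twist·z/height = -56°·4.75/11 = -24.1818° = -0.422052 rad
cos θ = 0.912250, sin θ = -0.409634 (intermediates below are computed at full precision and shown rounded to 5 d.p.)
v1: (-5,-1.5) → rotate → (-5.17570,0.67979) → ×s → (-4.37111,0.57412) → (-4.37,0.57)
v2: (-3.5,-2.5) → rotate → (-4.21696,-0.84691) → ×s → (-3.56141,-0.71525) → (-3.56,-0.72)
v3: (0,-4) → rotate → (-1.63853,-3.64900) → ×s → (-1.38382,-3.08175) → (-1.38,-3.08)
v4: (2,-4) → rotate → (0.18597,-4.46827) → ×s → (0.15706,-3.77366) → (0.16,-3.77)
v5: (4,-0.5) → rotate → (3.44418,-2.09466) → ×s → (2.90877,-1.76904) → (2.91,-1.77)
v6: (3.5,1) → rotate → (3.60251,-0.52147) → ×s → (3.04248,-0.44040) → (3.04,-0.44)
v7: (2,5) → rotate → (3.87267,3.74198) → ×s → (3.27064,3.16028) → (3.27,3.16)
v8: (-2.5,4) → rotate → (-0.64209,4.67308) → ×s → (-0.54228,3.94663) → (-0.54,3.95)

Cross-section at z=4.75: (-4.37,0.57) (-3.56,-0.72) (-1.38,-3.08) (0.16,-3.77) (2.91,-1.77) (3.04,-0.44) (3.27,3.16) (-0.54,3.95)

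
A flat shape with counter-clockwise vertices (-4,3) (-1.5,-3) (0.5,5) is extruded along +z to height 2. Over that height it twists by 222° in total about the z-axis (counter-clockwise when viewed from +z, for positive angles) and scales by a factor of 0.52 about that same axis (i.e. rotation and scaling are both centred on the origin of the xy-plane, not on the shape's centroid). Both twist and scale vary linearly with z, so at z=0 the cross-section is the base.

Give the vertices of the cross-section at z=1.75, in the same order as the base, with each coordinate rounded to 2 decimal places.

t = z/height = 1.75/2 = 0.875
s = 1 + (scale-1)·z/height = 1 + (0.52-1)·1.75/2 = 0.580000
θ = twist·z/height = 222°·1.75/2 = 194.2500° = 3.390302 rad
cos θ = -0.969231, sin θ = -0.246153 (intermediates below are computed at full precision and shown rounded to 5 d.p.)
v1: (-4,3) → rotate → (4.61538,-1.92308) → ×s → (2.67692,-1.11539) → (2.68,-1.12)
v2: (-1.5,-3) → rotate → (0.71539,3.27692) → ×s → (0.41492,1.90062) → (0.41,1.90)
v3: (0.5,5) → rotate → (0.74615,-4.96923) → ×s → (0.43277,-2.88215) → (0.43,-2.88)

Cross-section at z=1.75: (2.68,-1.12) (0.41,1.90) (0.43,-2.88)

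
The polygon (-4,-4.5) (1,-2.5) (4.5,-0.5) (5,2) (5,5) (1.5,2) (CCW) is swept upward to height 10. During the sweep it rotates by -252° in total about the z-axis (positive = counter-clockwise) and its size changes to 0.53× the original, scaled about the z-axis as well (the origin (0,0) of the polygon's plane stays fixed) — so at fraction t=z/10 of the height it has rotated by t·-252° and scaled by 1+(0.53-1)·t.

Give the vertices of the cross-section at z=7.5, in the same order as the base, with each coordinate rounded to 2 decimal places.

t = z/height = 7.5/10 = 0.75
s = 1 + (scale-1)·z/height = 1 + (0.53-1)·7.5/10 = 0.647500
θ = twist·z/height = -252°·7.5/10 = -189.0000° = -3.298672 rad
cos θ = -0.987688, sin θ = 0.156434 (intermediates below are computed at full precision and shown rounded to 5 d.p.)
v1: (-4,-4.5) → rotate → (4.65471,3.81886) → ×s → (3.01392,2.47271) → (3.01,2.47)
v2: (1,-2.5) → rotate → (-0.59660,2.62566) → ×s → (-0.38630,1.70011) → (-0.39,1.70)
v3: (4.5,-0.5) → rotate → (-4.36638,1.19780) → ×s → (-2.82723,0.77558) → (-2.83,0.78)
v4: (5,2) → rotate → (-5.25131,-1.19320) → ×s → (-3.40022,-0.77260) → (-3.40,-0.77)
v5: (5,5) → rotate → (-5.72061,-4.15627) → ×s → (-3.70410,-2.69118) → (-3.70,-2.69)
v6: (1.5,2) → rotate → (-1.79440,-1.74072) → ×s → (-1.16187,-1.12712) → (-1.16,-1.13)

Cross-section at z=7.5: (3.01,2.47) (-0.39,1.70) (-2.83,0.78) (-3.40,-0.77) (-3.70,-2.69) (-1.16,-1.13)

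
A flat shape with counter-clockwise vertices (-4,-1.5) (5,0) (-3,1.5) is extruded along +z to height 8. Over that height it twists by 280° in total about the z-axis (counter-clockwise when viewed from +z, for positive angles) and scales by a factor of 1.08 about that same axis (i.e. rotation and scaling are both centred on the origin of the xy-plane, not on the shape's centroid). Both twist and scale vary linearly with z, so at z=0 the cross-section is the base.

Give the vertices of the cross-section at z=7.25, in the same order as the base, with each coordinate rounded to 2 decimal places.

t = z/height = 7.25/8 = 0.90625
s = 1 + (scale-1)·z/height = 1 + (1.08-1)·7.25/8 = 1.072500
θ = twist·z/height = 280°·7.25/8 = 253.7500° = 4.428773 rad
cos θ = -0.279829, sin θ = -0.960050 (intermediates below are computed at full precision and shown rounded to 5 d.p.)
v1: (-4,-1.5) → rotate → (-0.32076,4.25994) → ×s → (-0.34401,4.56879) → (-0.34,4.57)
v2: (5,0) → rotate → (-1.39915,-4.80025) → ×s → (-1.50058,-5.14827) → (-1.50,-5.15)
v3: (-3,1.5) → rotate → (2.27956,2.46041) → ×s → (2.44483,2.63879) → (2.44,2.64)

Cross-section at z=7.25: (-0.34,4.57) (-1.50,-5.15) (2.44,2.64)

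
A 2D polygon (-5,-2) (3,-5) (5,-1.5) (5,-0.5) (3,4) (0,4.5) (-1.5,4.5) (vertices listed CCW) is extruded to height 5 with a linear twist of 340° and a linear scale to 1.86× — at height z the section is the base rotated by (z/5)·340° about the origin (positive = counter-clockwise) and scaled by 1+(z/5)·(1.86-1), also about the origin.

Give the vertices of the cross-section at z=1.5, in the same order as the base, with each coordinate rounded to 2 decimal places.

t = z/height = 1.5/5 = 0.3
s = 1 + (scale-1)·z/height = 1 + (1.86-1)·1.5/5 = 1.258000
θ = twist·z/height = 340°·1.5/5 = 102.0000° = 1.780236 rad
cos θ = -0.207912, sin θ = 0.978148 (intermediates below are computed at full precision and shown rounded to 5 d.p.)
v1: (-5,-2) → rotate → (2.99585,-4.47491) → ×s → (3.76878,-5.62944) → (3.77,-5.63)
v2: (3,-5) → rotate → (4.26700,3.97400) → ×s → (5.36789,4.99929) → (5.37,5.00)
v3: (5,-1.5) → rotate → (0.42766,5.20261) → ×s → (0.53800,6.54488) → (0.54,6.54)
v4: (5,-0.5) → rotate → (-0.55048,4.99469) → ×s → (-0.69251,6.28332) → (-0.69,6.28)
v5: (3,4) → rotate → (-4.53633,2.10280) → ×s → (-5.70670,2.64532) → (-5.71,2.65)
v6: (0,4.5) → rotate → (-4.40166,-0.93560) → ×s → (-5.53729,-1.17699) → (-5.54,-1.18)
v7: (-1.5,4.5) → rotate → (-4.08980,-2.40282) → ×s → (-5.14496,-3.02275) → (-5.14,-3.02)

Cross-section at z=1.5: (3.77,-5.63) (5.37,5.00) (0.54,6.54) (-0.69,6.28) (-5.71,2.65) (-5.54,-1.18) (-5.14,-3.02)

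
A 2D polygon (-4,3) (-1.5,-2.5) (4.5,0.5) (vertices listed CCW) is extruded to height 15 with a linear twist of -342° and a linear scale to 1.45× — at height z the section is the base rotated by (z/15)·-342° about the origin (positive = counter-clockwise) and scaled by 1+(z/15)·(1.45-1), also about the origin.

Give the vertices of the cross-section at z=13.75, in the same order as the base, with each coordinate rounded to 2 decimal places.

t = z/height = 13.75/15 = 0.916667
s = 1 + (scale-1)·z/height = 1 + (1.45-1)·13.75/15 = 1.412500
θ = twist·z/height = -342°·13.75/15 = -313.5000° = -5.471607 rad
cos θ = 0.688355, sin θ = 0.725374 (intermediates below are computed at full precision and shown rounded to 5 d.p.)
v1: (-4,3) → rotate → (-4.92954,-0.83643) → ×s → (-6.96298,-1.18146) → (-6.96,-1.18)
v2: (-1.5,-2.5) → rotate → (0.78090,-2.80895) → ×s → (1.10303,-3.96764) → (1.10,-3.97)
v3: (4.5,0.5) → rotate → (2.73491,3.60836) → ×s → (3.86306,5.09681) → (3.86,5.10)

Cross-section at z=13.75: (-6.96,-1.18) (1.10,-3.97) (3.86,5.10)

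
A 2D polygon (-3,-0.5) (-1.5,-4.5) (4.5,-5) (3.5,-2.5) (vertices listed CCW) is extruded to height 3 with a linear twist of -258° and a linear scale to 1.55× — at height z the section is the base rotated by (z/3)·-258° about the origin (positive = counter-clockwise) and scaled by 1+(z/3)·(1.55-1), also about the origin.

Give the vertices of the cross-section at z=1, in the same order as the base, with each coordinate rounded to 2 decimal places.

Cross-section at z=1: (-0.84,3.50) (-5.44,1.40) (-5.53,-5.72) (-2.66,-4.34)

t = z/height = 1/3 = 0.333333
s = 1 + (scale-1)·z/height = 1 + (1.55-1)·1/3 = 1.183333
θ = twist·z/height = -258°·1/3 = -86.0000° = -1.500983 rad
cos θ = 0.069756, sin θ = -0.997564 (intermediates below are computed at full precision and shown rounded to 5 d.p.)
v1: (-3,-0.5) → rotate → (-0.70805,2.95781) → ×s → (-0.83786,3.50008) → (-0.84,3.50)
v2: (-1.5,-4.5) → rotate → (-4.59367,1.18244) → ×s → (-5.43585,1.39922) → (-5.44,1.40)
v3: (4.5,-5) → rotate → (-4.67392,-4.83782) → ×s → (-5.53080,-5.72475) → (-5.53,-5.72)
v4: (3.5,-2.5) → rotate → (-2.24976,-3.66587) → ×s → (-2.66222,-4.33794) → (-2.66,-4.34)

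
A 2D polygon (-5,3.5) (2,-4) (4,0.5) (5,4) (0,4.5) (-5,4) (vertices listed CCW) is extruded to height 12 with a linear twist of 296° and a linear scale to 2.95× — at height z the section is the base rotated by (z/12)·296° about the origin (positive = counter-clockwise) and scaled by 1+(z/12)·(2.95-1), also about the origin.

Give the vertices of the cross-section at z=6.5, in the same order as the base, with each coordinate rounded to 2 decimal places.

t = z/height = 6.5/12 = 0.541667
s = 1 + (scale-1)·z/height = 1 + (2.95-1)·6.5/12 = 2.056250
θ = twist·z/height = 296°·6.5/12 = 160.3333° = 2.798345 rad
cos θ = -0.941666, sin θ = 0.336547 (intermediates below are computed at full precision and shown rounded to 5 d.p.)
v1: (-5,3.5) → rotate → (3.53042,-4.97857) → ×s → (7.25942,-10.23718) → (7.26,-10.24)
v2: (2,-4) → rotate → (-0.53714,4.43976) → ×s → (-1.10450,9.12926) → (-1.10,9.13)
v3: (4,0.5) → rotate → (-3.93494,0.87536) → ×s → (-8.09122,1.79995) → (-8.09,1.80)
v4: (5,4) → rotate → (-6.05452,-2.08393) → ×s → (-12.44961,-4.28508) → (-12.45,-4.29)
v5: (0,4.5) → rotate → (-1.51446,-4.23750) → ×s → (-3.11412,-8.71336) → (-3.11,-8.71)
v6: (-5,4) → rotate → (3.36214,-5.44940) → ×s → (6.91341,-11.20534) → (6.91,-11.21)

Cross-section at z=6.5: (7.26,-10.24) (-1.10,9.13) (-8.09,1.80) (-12.45,-4.29) (-3.11,-8.71) (6.91,-11.21)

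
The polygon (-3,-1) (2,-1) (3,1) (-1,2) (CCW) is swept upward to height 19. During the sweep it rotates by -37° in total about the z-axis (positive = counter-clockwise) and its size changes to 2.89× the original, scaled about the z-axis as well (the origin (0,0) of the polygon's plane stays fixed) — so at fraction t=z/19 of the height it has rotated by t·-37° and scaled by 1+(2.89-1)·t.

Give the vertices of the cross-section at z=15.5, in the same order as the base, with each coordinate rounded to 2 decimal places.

t = z/height = 15.5/19 = 0.815789
s = 1 + (scale-1)·z/height = 1 + (2.89-1)·15.5/19 = 2.541842
θ = twist·z/height = -37°·15.5/19 = -30.1842° = -0.526814 rad
cos θ = 0.864413, sin θ = -0.502782 (intermediates below are computed at full precision and shown rounded to 5 d.p.)
v1: (-3,-1) → rotate → (-3.09602,0.64393) → ×s → (-7.86960,1.63677) → (-7.87,1.64)
v2: (2,-1) → rotate → (1.22605,-1.86998) → ×s → (3.11641,-4.75319) → (3.12,-4.75)
v3: (3,1) → rotate → (3.09602,-0.64393) → ×s → (7.86960,-1.63677) → (7.87,-1.64)
v4: (-1,2) → rotate → (0.14115,2.23161) → ×s → (0.35878,5.67240) → (0.36,5.67)

Cross-section at z=15.5: (-7.87,1.64) (3.12,-4.75) (7.87,-1.64) (0.36,5.67)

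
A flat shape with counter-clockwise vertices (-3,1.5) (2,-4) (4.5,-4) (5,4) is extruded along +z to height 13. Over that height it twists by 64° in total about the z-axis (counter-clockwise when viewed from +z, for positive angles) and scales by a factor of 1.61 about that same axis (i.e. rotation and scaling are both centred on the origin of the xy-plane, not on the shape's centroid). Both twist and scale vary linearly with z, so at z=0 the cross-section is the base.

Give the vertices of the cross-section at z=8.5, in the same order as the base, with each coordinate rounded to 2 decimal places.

Cross-section at z=8.5: (-4.53,-1.24) (5.82,-2.30) (8.42,0.03) (1.48,8.83)

t = z/height = 8.5/13 = 0.653846
s = 1 + (scale-1)·z/height = 1 + (1.61-1)·8.5/13 = 1.398846
θ = twist·z/height = 64°·8.5/13 = 41.8462° = 0.730353 rad
cos θ = 0.744939, sin θ = 0.667133 (intermediates below are computed at full precision and shown rounded to 5 d.p.)
v1: (-3,1.5) → rotate → (-3.23552,-0.88399) → ×s → (-4.52599,-1.23657) → (-4.53,-1.24)
v2: (2,-4) → rotate → (4.15841,-1.64549) → ×s → (5.81697,-2.30179) → (5.82,-2.30)
v3: (4.5,-4) → rotate → (6.02076,0.02234) → ×s → (8.42211,0.03125) → (8.42,0.03)
v4: (5,4) → rotate → (1.05616,6.31542) → ×s → (1.47741,8.83430) → (1.48,8.83)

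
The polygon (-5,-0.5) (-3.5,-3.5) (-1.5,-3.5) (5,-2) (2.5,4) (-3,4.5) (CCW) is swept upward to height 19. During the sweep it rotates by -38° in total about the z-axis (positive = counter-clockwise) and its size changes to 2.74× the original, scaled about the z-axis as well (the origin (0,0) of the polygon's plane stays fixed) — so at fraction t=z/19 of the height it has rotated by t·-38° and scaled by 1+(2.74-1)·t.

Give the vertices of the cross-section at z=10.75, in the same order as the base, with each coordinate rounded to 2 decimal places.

Cross-section at z=10.75: (-9.60,2.71) (-9.01,-3.92) (-5.32,-5.37) (7.78,-7.33) (7.53,5.57) (-2.27,10.49)

t = z/height = 10.75/19 = 0.565789
s = 1 + (scale-1)·z/height = 1 + (2.74-1)·10.75/19 = 1.984474
θ = twist·z/height = -38°·10.75/19 = -21.5000° = -0.375246 rad
cos θ = 0.930418, sin θ = -0.366501 (intermediates below are computed at full precision and shown rounded to 5 d.p.)
v1: (-5,-0.5) → rotate → (-4.83534,1.36730) → ×s → (-9.59560,2.71337) → (-9.60,2.71)
v2: (-3.5,-3.5) → rotate → (-4.53922,-1.97371) → ×s → (-9.00795,-3.91677) → (-9.01,-3.92)
v3: (-1.5,-3.5) → rotate → (-2.67838,-2.70671) → ×s → (-5.31518,-5.37139) → (-5.32,-5.37)
v4: (5,-2) → rotate → (3.91909,-3.69334) → ×s → (7.77732,-7.32934) → (7.78,-7.33)
v5: (2.5,4) → rotate → (3.79205,2.80542) → ×s → (7.52522,5.56728) → (7.53,5.57)
v6: (-3,4.5) → rotate → (-1.14200,5.28638) → ×s → (-2.26626,10.49069) → (-2.27,10.49)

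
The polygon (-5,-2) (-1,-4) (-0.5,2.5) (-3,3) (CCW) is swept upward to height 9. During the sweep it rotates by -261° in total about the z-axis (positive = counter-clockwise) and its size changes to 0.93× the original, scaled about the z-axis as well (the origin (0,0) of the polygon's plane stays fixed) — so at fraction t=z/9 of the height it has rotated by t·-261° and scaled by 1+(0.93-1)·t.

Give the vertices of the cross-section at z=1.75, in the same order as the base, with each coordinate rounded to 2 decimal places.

t = z/height = 1.75/9 = 0.194444
s = 1 + (scale-1)·z/height = 1 + (0.93-1)·1.75/9 = 0.986389
θ = twist·z/height = -261°·1.75/9 = -50.7500° = -0.885755 rad
cos θ = 0.632705, sin θ = -0.774393 (intermediates below are computed at full precision and shown rounded to 5 d.p.)
v1: (-5,-2) → rotate → (-4.71231,2.60655) → ×s → (-4.64817,2.57107) → (-4.65,2.57)
v2: (-1,-4) → rotate → (-3.73028,-1.75643) → ×s → (-3.67950,-1.73252) → (-3.68,-1.73)
v3: (-0.5,2.5) → rotate → (1.61963,1.96896) → ×s → (1.59758,1.94216) → (1.60,1.94)
v4: (-3,3) → rotate → (0.42506,4.22129) → ×s → (0.41928,4.16384) → (0.42,4.16)

Cross-section at z=1.75: (-4.65,2.57) (-3.68,-1.73) (1.60,1.94) (0.42,4.16)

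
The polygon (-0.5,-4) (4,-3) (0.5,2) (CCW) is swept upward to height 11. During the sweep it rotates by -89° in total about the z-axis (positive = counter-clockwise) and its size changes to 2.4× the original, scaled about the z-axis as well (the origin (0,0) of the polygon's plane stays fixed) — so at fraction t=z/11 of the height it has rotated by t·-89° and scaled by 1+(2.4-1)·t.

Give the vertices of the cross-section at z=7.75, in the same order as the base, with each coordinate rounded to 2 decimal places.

Cross-section at z=7.75: (-7.52,-2.76) (-1.65,-9.79) (3.99,0.94)

t = z/height = 7.75/11 = 0.704545
s = 1 + (scale-1)·z/height = 1 + (2.4-1)·7.75/11 = 1.986364
θ = twist·z/height = -89°·7.75/11 = -62.7045° = -1.094401 rad
cos θ = 0.458579, sin θ = -0.888654 (intermediates below are computed at full precision and shown rounded to 5 d.p.)
v1: (-0.5,-4) → rotate → (-3.78390,-1.38999) → ×s → (-7.51621,-2.76102) → (-7.52,-2.76)
v2: (4,-3) → rotate → (-0.83164,-4.93035) → ×s → (-1.65195,-9.79347) → (-1.65,-9.79)
v3: (0.5,2) → rotate → (2.00660,0.47283) → ×s → (3.98583,0.93921) → (3.99,0.94)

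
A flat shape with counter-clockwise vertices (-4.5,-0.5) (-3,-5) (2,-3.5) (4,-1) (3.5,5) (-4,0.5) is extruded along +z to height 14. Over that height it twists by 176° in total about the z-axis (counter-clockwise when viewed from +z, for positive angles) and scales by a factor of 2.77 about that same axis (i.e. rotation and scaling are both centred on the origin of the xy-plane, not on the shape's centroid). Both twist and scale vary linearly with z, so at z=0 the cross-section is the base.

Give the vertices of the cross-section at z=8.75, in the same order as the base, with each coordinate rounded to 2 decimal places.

t = z/height = 8.75/14 = 0.625
s = 1 + (scale-1)·z/height = 1 + (2.77-1)·8.75/14 = 2.106250
θ = twist·z/height = 176°·8.75/14 = 110.0000° = 1.919862 rad
cos θ = -0.342020, sin θ = 0.939693 (intermediates below are computed at full precision and shown rounded to 5 d.p.)
v1: (-4.5,-0.5) → rotate → (2.00894,-4.05761) → ×s → (4.23132,-8.54633) → (4.23,-8.55)
v2: (-3,-5) → rotate → (5.72452,-1.10898) → ×s → (12.05728,-2.33578) → (12.06,-2.34)
v3: (2,-3.5) → rotate → (2.60488,3.07646) → ×s → (5.48654,6.47978) → (5.49,6.48)
v4: (4,-1) → rotate → (-0.42839,4.10079) → ×s → (-0.90229,8.63729) → (-0.90,8.64)
v5: (3.5,5) → rotate → (-5.89553,1.57882) → ×s → (-12.41747,3.32540) → (-12.42,3.33)
v6: (-4,0.5) → rotate → (0.89823,-3.92978) → ×s → (1.89191,-8.27710) → (1.89,-8.28)

Cross-section at z=8.75: (4.23,-8.55) (12.06,-2.34) (5.49,6.48) (-0.90,8.64) (-12.42,3.33) (1.89,-8.28)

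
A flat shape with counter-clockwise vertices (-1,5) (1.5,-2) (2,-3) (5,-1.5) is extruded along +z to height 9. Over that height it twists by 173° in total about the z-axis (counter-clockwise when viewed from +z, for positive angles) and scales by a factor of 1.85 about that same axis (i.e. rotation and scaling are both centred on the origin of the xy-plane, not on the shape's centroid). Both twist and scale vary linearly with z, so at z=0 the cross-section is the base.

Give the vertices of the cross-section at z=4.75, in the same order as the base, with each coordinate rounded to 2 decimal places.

t = z/height = 4.75/9 = 0.527778
s = 1 + (scale-1)·z/height = 1 + (1.85-1)·4.75/9 = 1.448611
θ = twist·z/height = 173°·4.75/9 = 91.3056° = 1.593583 rad
cos θ = -0.022784, sin θ = 0.999740 (intermediates below are computed at full precision and shown rounded to 5 d.p.)
v1: (-1,5) → rotate → (-4.97592,-1.11366) → ×s → (-7.20817,-1.61326) → (-7.21,-1.61)
v2: (1.5,-2) → rotate → (1.96530,1.54518) → ×s → (2.84696,2.23836) → (2.85,2.24)
v3: (2,-3) → rotate → (2.95365,2.06783) → ×s → (4.27869,2.99549) → (4.28,3.00)
v4: (5,-1.5) → rotate → (1.38569,5.03288) → ×s → (2.00732,7.29068) → (2.01,7.29)

Cross-section at z=4.75: (-7.21,-1.61) (2.85,2.24) (4.28,3.00) (2.01,7.29)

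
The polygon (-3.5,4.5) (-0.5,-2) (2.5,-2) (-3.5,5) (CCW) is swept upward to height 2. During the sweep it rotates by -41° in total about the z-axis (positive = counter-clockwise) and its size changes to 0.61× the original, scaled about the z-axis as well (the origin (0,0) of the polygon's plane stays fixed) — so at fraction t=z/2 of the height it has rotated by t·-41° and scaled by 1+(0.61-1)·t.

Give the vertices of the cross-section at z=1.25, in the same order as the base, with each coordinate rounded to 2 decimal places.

t = z/height = 1.25/2 = 0.625
s = 1 + (scale-1)·z/height = 1 + (0.61-1)·1.25/2 = 0.756250
θ = twist·z/height = -41°·1.25/2 = -25.6250° = -0.447241 rad
cos θ = 0.901644, sin θ = -0.432479 (intermediates below are computed at full precision and shown rounded to 5 d.p.)
v1: (-3.5,4.5) → rotate → (-1.20960,5.57107) → ×s → (-0.91476,4.21313) → (-0.91,4.21)
v2: (-0.5,-2) → rotate → (-1.31578,-1.58705) → ×s → (-0.99506,-1.20021) → (-1.00,-1.20)
v3: (2.5,-2) → rotate → (1.38915,-2.88449) → ×s → (1.05055,-2.18139) → (1.05,-2.18)
v4: (-3.5,5) → rotate → (-0.99336,6.02190) → ×s → (-0.75123,4.55406) → (-0.75,4.55)

Cross-section at z=1.25: (-0.91,4.21) (-1.00,-1.20) (1.05,-2.18) (-0.75,4.55)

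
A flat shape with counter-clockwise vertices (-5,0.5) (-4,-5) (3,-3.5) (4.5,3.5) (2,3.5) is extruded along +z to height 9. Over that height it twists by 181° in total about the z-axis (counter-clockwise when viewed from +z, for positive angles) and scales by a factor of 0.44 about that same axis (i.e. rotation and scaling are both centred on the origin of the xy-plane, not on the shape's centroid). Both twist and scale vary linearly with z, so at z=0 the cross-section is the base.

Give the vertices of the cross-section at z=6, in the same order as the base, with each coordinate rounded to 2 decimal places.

Cross-section at z=6: (1.33,-2.85) (3.97,-0.56) (0.93,2.74) (-3.32,1.31) (-2.53,-0.04)

t = z/height = 6/9 = 0.666667
s = 1 + (scale-1)·z/height = 1 + (0.44-1)·6/9 = 0.626667
θ = twist·z/height = 181°·6/9 = 120.6667° = 2.106031 rad
cos θ = -0.510043, sin θ = 0.860149 (intermediates below are computed at full precision and shown rounded to 5 d.p.)
v1: (-5,0.5) → rotate → (2.12014,-4.55577) → ×s → (1.32862,-2.85495) → (1.33,-2.85)
v2: (-4,-5) → rotate → (6.34092,-0.89038) → ×s → (3.97364,-0.55797) → (3.97,-0.56)
v3: (3,-3.5) → rotate → (1.48039,4.36560) → ×s → (0.92771,2.73577) → (0.93,2.74)
v4: (4.5,3.5) → rotate → (-5.30571,2.08552) → ×s → (-3.32491,1.30693) → (-3.32,1.31)
v5: (2,3.5) → rotate → (-4.03061,-0.06485) → ×s → (-2.52585,-0.04064) → (-2.53,-0.04)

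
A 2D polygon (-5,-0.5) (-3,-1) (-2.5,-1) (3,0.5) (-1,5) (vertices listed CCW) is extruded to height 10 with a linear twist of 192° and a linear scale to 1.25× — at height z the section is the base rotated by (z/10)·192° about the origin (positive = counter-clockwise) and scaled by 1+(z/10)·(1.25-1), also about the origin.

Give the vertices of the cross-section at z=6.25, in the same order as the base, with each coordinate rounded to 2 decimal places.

t = z/height = 6.25/10 = 0.625
s = 1 + (scale-1)·z/height = 1 + (1.25-1)·6.25/10 = 1.156250
θ = twist·z/height = 192°·6.25/10 = 120.0000° = 2.094395 rad
cos θ = -0.500000, sin θ = 0.866025 (intermediates below are computed at full precision and shown rounded to 5 d.p.)
v1: (-5,-0.5) → rotate → (2.93301,-4.08013) → ×s → (3.39130,-4.71765) → (3.39,-4.72)
v2: (-3,-1) → rotate → (2.36603,-2.09808) → ×s → (2.73572,-2.42590) → (2.74,-2.43)
v3: (-2.5,-1) → rotate → (2.11603,-1.66506) → ×s → (2.44665,-1.92523) → (2.45,-1.93)
v4: (3,0.5) → rotate → (-1.93301,2.34808) → ×s → (-2.23505,2.71496) → (-2.24,2.71)
v5: (-1,5) → rotate → (-3.83013,-3.36603) → ×s → (-4.42858,-3.89197) → (-4.43,-3.89)

Cross-section at z=6.25: (3.39,-4.72) (2.74,-2.43) (2.45,-1.93) (-2.24,2.71) (-4.43,-3.89)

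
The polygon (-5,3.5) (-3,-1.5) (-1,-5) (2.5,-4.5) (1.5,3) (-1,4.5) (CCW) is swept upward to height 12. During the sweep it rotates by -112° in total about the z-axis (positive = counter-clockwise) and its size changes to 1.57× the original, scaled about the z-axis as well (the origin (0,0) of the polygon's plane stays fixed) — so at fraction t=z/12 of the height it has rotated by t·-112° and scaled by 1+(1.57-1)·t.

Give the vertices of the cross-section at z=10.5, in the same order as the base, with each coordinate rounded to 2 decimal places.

Cross-section at z=10.5: (6.24,6.69) (-1.60,4.77) (-7.21,2.53) (-7.20,-2.77) (4.14,-2.85) (6.89,0.55)

t = z/height = 10.5/12 = 0.875
s = 1 + (scale-1)·z/height = 1 + (1.57-1)·10.5/12 = 1.498750
θ = twist·z/height = -112°·10.5/12 = -98.0000° = -1.710423 rad
cos θ = -0.139173, sin θ = -0.990268 (intermediates below are computed at full precision and shown rounded to 5 d.p.)
v1: (-5,3.5) → rotate → (4.16180,4.46423) → ×s → (6.23750,6.69077) → (6.24,6.69)
v2: (-3,-1.5) → rotate → (-1.06788,3.17956) → ×s → (-1.60049,4.76537) → (-1.60,4.77)
v3: (-1,-5) → rotate → (-4.81217,1.68613) → ×s → (-7.21224,2.52709) → (-7.21,2.53)
v4: (2.5,-4.5) → rotate → (-4.80414,-1.84939) → ×s → (-7.20020,-2.77178) → (-7.20,-2.77)
v5: (1.5,3) → rotate → (2.76204,-1.90292) → ×s → (4.13961,-2.85200) → (4.14,-2.85)
v6: (-1,4.5) → rotate → (4.59538,0.36399) → ×s → (6.88732,0.54553) → (6.89,0.55)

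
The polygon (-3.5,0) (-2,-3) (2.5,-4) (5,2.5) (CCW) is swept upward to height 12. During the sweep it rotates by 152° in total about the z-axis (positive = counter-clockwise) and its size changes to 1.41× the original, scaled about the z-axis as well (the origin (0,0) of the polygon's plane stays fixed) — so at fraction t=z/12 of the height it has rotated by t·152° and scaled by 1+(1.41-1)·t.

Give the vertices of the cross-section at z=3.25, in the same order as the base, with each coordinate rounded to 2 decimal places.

Cross-section at z=3.25: (-2.93,-2.56) (0.52,-3.97) (5.02,-1.52) (2.35,5.75)

t = z/height = 3.25/12 = 0.270833
s = 1 + (scale-1)·z/height = 1 + (1.41-1)·3.25/12 = 1.111042
θ = twist·z/height = 152°·3.25/12 = 41.1667° = 0.718494 rad
cos θ = 0.752798, sin θ = 0.658252 (intermediates below are computed at full precision and shown rounded to 5 d.p.)
v1: (-3.5,0) → rotate → (-2.63479,-2.30388) → ×s → (-2.92736,-2.55971) → (-2.93,-2.56)
v2: (-2,-3) → rotate → (0.46916,-3.57490) → ×s → (0.52126,-3.97186) → (0.52,-3.97)
v3: (2.5,-4) → rotate → (4.51500,-1.36556) → ×s → (5.01635,-1.51720) → (5.02,-1.52)
v4: (5,2.5) → rotate → (2.11836,5.17325) → ×s → (2.35359,5.74770) → (2.35,5.75)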